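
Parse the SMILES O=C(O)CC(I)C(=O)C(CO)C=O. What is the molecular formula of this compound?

C7H9IO5

Walk through each heavy atom and fill implicit hydrogens from standard valence (C 4, N 3, O 2, S 2, halogen 1):
  atom 1: O, bond orders sum to 2 (valence 2) → 0 H
  atom 2: C, bond orders sum to 4 (valence 4) → 0 H
  atom 3: O, bond orders sum to 1 (valence 2) → 1 H
  atom 4: C, bond orders sum to 2 (valence 4) → 2 H
  atom 5: C, bond orders sum to 3 (valence 4) → 1 H
  atom 6: I (halogen, monovalent) → 0 H
  atom 7: C, bond orders sum to 4 (valence 4) → 0 H
  atom 8: O, bond orders sum to 2 (valence 2) → 0 H
  atom 9: C, bond orders sum to 3 (valence 4) → 1 H
  atom 10: C, bond orders sum to 2 (valence 4) → 2 H
  atom 11: O, bond orders sum to 1 (valence 2) → 1 H
  atom 12: C, bond orders sum to 3 (valence 4) → 1 H
  atom 13: O, bond orders sum to 2 (valence 2) → 0 H
Totals → C:7, H:9, I:1, O:5.
In Hill order: C7H9IO5.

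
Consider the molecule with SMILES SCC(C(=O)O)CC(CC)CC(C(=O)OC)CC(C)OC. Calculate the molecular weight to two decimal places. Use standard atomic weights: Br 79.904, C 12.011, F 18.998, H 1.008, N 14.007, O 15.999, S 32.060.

320.44 g/mol

First, the molecular formula is C15H28O5S (counting implicit H from valence).
  C: 15 × 12.011 = 180.165
  H: 28 × 1.008 = 28.224
  O: 5 × 15.999 = 79.995
  S: 1 × 32.060 = 32.060
Sum: 15×12.011 + 28×1.008 + 5×15.999 + 1×32.060 = 320.444 → 320.44 g/mol.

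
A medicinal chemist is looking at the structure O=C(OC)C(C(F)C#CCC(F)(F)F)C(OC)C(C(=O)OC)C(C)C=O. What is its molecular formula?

Walk through each heavy atom and fill implicit hydrogens from standard valence (C 4, N 3, O 2, S 2, halogen 1):
  atom 1: O, bond orders sum to 2 (valence 2) → 0 H
  atom 2: C, bond orders sum to 4 (valence 4) → 0 H
  atom 3: O, bond orders sum to 2 (valence 2) → 0 H
  atom 4: C, bond orders sum to 1 (valence 4) → 3 H
  atom 5: C, bond orders sum to 3 (valence 4) → 1 H
  atom 6: C, bond orders sum to 3 (valence 4) → 1 H
  atom 7: F (halogen, monovalent) → 0 H
  atom 8: C, bond orders sum to 4 (valence 4) → 0 H
  atom 9: C, bond orders sum to 4 (valence 4) → 0 H
  atom 10: C, bond orders sum to 2 (valence 4) → 2 H
  atom 11: C, bond orders sum to 4 (valence 4) → 0 H
  atom 12: F (halogen, monovalent) → 0 H
  atom 13: F (halogen, monovalent) → 0 H
  atom 14: F (halogen, monovalent) → 0 H
  atom 15: C, bond orders sum to 3 (valence 4) → 1 H
  atom 16: O, bond orders sum to 2 (valence 2) → 0 H
  atom 17: C, bond orders sum to 1 (valence 4) → 3 H
  atom 18: C, bond orders sum to 3 (valence 4) → 1 H
  atom 19: C, bond orders sum to 4 (valence 4) → 0 H
  atom 20: O, bond orders sum to 2 (valence 2) → 0 H
  atom 21: O, bond orders sum to 2 (valence 2) → 0 H
  atom 22: C, bond orders sum to 1 (valence 4) → 3 H
  atom 23: C, bond orders sum to 3 (valence 4) → 1 H
  atom 24: C, bond orders sum to 1 (valence 4) → 3 H
  atom 25: C, bond orders sum to 3 (valence 4) → 1 H
  atom 26: O, bond orders sum to 2 (valence 2) → 0 H
Totals → C:16, H:20, F:4, O:6.

C16H20F4O6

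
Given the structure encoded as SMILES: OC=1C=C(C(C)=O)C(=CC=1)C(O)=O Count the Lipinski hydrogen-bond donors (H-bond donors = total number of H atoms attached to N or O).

2

Donors: find every N or O and count the H atoms it carries.
  atom 1 (O): bond orders sum to 1 → 1 H
  atom 7 (O): bond orders sum to 2 → 0 H
  atom 12 (O): bond orders sum to 1 → 1 H
  atom 13 (O): bond orders sum to 2 → 0 H
Lipinski HBD = 2.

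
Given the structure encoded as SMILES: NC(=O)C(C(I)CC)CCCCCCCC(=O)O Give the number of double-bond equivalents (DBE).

2

Degree of unsaturation = (number of rings) + (number of π bonds).
Ring closures in the SMILES: 0.
π bonds: 2 double bonds (each 1 DoU) → 2 DoU from unsaturation.
Total DoU = 0 + 2 = 2.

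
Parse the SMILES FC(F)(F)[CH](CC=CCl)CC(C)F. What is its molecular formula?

Walk through each heavy atom and fill implicit hydrogens from standard valence (C 4, N 3, O 2, S 2, halogen 1):
  atom 1: F (halogen, monovalent) → 0 H
  atom 2: C, bond orders sum to 4 (valence 4) → 0 H
  atom 3: F (halogen, monovalent) → 0 H
  atom 4: F (halogen, monovalent) → 0 H
  atom 5: C with explicit H count 1
  atom 6: C, bond orders sum to 2 (valence 4) → 2 H
  atom 7: C, bond orders sum to 3 (valence 4) → 1 H
  atom 8: C, bond orders sum to 3 (valence 4) → 1 H
  atom 9: Cl (halogen, monovalent) → 0 H
  atom 10: C, bond orders sum to 2 (valence 4) → 2 H
  atom 11: C, bond orders sum to 3 (valence 4) → 1 H
  atom 12: C, bond orders sum to 1 (valence 4) → 3 H
  atom 13: F (halogen, monovalent) → 0 H
Totals → C:8, H:11, Cl:1, F:4.
In Hill order: C8H11ClF4.

C8H11ClF4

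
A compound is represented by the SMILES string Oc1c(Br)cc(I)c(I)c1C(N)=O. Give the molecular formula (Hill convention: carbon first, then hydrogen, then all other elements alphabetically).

Walk through each heavy atom and fill implicit hydrogens from standard valence (C 4, N 3, O 2, S 2, halogen 1); for lowercase aromatic atoms, an aromatic c carries 1 H when it has two neighbours and 0 H with three, and aromatic n carries 0 H:
  atom 1: O, bond orders sum to 1 (valence 2) → 1 H
  atom 2: aromatic c, 3 neighbours → 0 H
  atom 3: aromatic c, 3 neighbours → 0 H
  atom 4: Br (halogen, monovalent) → 0 H
  atom 5: aromatic c, 2 neighbours → 1 H
  atom 6: aromatic c, 3 neighbours → 0 H
  atom 7: I (halogen, monovalent) → 0 H
  atom 8: aromatic c, 3 neighbours → 0 H
  atom 9: I (halogen, monovalent) → 0 H
  atom 10: aromatic c, 3 neighbours → 0 H
  atom 11: C, bond orders sum to 4 (valence 4) → 0 H
  atom 12: N, bond orders sum to 1 (valence 3) → 2 H
  atom 13: O, bond orders sum to 2 (valence 2) → 0 H
Totals → C:7, H:4, Br:1, I:2, N:1, O:2.
In Hill order: C7H4BrI2NO2.

C7H4BrI2NO2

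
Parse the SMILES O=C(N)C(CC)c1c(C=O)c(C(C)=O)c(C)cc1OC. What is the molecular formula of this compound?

Walk through each heavy atom and fill implicit hydrogens from standard valence (C 4, N 3, O 2, S 2, halogen 1); for lowercase aromatic atoms, an aromatic c carries 1 H when it has two neighbours and 0 H with three, and aromatic n carries 0 H:
  atom 1: O, bond orders sum to 2 (valence 2) → 0 H
  atom 2: C, bond orders sum to 4 (valence 4) → 0 H
  atom 3: N, bond orders sum to 1 (valence 3) → 2 H
  atom 4: C, bond orders sum to 3 (valence 4) → 1 H
  atom 5: C, bond orders sum to 2 (valence 4) → 2 H
  atom 6: C, bond orders sum to 1 (valence 4) → 3 H
  atom 7: aromatic c, 3 neighbours → 0 H
  atom 8: aromatic c, 3 neighbours → 0 H
  atom 9: C, bond orders sum to 3 (valence 4) → 1 H
  atom 10: O, bond orders sum to 2 (valence 2) → 0 H
  atom 11: aromatic c, 3 neighbours → 0 H
  atom 12: C, bond orders sum to 4 (valence 4) → 0 H
  atom 13: C, bond orders sum to 1 (valence 4) → 3 H
  atom 14: O, bond orders sum to 2 (valence 2) → 0 H
  atom 15: aromatic c, 3 neighbours → 0 H
  atom 16: C, bond orders sum to 1 (valence 4) → 3 H
  atom 17: aromatic c, 2 neighbours → 1 H
  atom 18: aromatic c, 3 neighbours → 0 H
  atom 19: O, bond orders sum to 2 (valence 2) → 0 H
  atom 20: C, bond orders sum to 1 (valence 4) → 3 H
Totals → C:15, H:19, N:1, O:4.

C15H19NO4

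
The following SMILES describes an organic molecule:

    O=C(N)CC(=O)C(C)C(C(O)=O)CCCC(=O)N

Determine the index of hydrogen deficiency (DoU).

Molecular formula: C11H18N2O5.
DoU = (2C + 2 + N − H − X) / 2, where X is the halogen count and O/S are ignored.
    = (2·11 + 2 + 2 − 18 − 0) / 2 = 8 / 2 = 4.

4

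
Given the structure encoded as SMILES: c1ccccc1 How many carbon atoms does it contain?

6

Count every carbon token in the SMILES (each C, including those in ring-closure positions and inside branches).
Carbon count: 6.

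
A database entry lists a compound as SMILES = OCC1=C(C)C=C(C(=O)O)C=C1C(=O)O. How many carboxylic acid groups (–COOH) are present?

The carboxylic acid motif appears at heavy-atom positions 8, 13 in the SMILES.
Other groups present: 1 hydroxyl.
Carboxylic acid count: 2.

2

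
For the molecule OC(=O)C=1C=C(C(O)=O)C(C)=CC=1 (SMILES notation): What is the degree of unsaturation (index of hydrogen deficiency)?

6

Molecular formula: C9H8O4.
DoU = (2C + 2 + N − H − X) / 2, where X is the halogen count and O/S are ignored.
    = (2·9 + 2 + 0 − 8 − 0) / 2 = 12 / 2 = 6.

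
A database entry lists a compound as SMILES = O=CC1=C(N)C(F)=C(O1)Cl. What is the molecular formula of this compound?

Walk through each heavy atom and fill implicit hydrogens from standard valence (C 4, N 3, O 2, S 2, halogen 1):
  atom 1: O, bond orders sum to 2 (valence 2) → 0 H
  atom 2: C, bond orders sum to 3 (valence 4) → 1 H
  atom 3: C, bond orders sum to 4 (valence 4) → 0 H
  atom 4: C, bond orders sum to 4 (valence 4) → 0 H
  atom 5: N, bond orders sum to 1 (valence 3) → 2 H
  atom 6: C, bond orders sum to 4 (valence 4) → 0 H
  atom 7: F (halogen, monovalent) → 0 H
  atom 8: C, bond orders sum to 4 (valence 4) → 0 H
  atom 9: O, bond orders sum to 2 (valence 2) → 0 H
  atom 10: Cl (halogen, monovalent) → 0 H
Totals → C:5, H:3, Cl:1, F:1, N:1, O:2.
In Hill order: C5H3ClFNO2.

C5H3ClFNO2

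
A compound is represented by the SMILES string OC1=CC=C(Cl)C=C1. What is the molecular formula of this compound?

C6H5ClO

Walk through each heavy atom and fill implicit hydrogens from standard valence (C 4, N 3, O 2, S 2, halogen 1):
  atom 1: O, bond orders sum to 1 (valence 2) → 1 H
  atom 2: C, bond orders sum to 4 (valence 4) → 0 H
  atom 3: C, bond orders sum to 3 (valence 4) → 1 H
  atom 4: C, bond orders sum to 3 (valence 4) → 1 H
  atom 5: C, bond orders sum to 4 (valence 4) → 0 H
  atom 6: Cl (halogen, monovalent) → 0 H
  atom 7: C, bond orders sum to 3 (valence 4) → 1 H
  atom 8: C, bond orders sum to 3 (valence 4) → 1 H
Totals → C:6, H:5, Cl:1, O:1.
In Hill order: C6H5ClO.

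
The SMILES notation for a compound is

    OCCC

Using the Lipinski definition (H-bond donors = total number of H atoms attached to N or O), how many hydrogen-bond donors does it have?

Donors: find every N or O and count the H atoms it carries.
  atom 1 (O): bond orders sum to 1 → 1 H
Lipinski HBD = 1.

1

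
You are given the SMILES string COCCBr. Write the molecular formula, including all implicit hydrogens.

Walk through each heavy atom and fill implicit hydrogens from standard valence (C 4, N 3, O 2, S 2, halogen 1):
  atom 1: C, bond orders sum to 1 (valence 4) → 3 H
  atom 2: O, bond orders sum to 2 (valence 2) → 0 H
  atom 3: C, bond orders sum to 2 (valence 4) → 2 H
  atom 4: C, bond orders sum to 2 (valence 4) → 2 H
  atom 5: Br (halogen, monovalent) → 0 H
Totals → C:3, H:7, Br:1, O:1.
In Hill order: C3H7BrO.

C3H7BrO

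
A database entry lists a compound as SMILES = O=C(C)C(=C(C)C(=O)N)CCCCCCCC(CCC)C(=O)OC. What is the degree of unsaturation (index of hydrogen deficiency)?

4

Degree of unsaturation = (number of rings) + (number of π bonds).
Ring closures in the SMILES: 0.
π bonds: 4 double bonds (each 1 DoU) → 4 DoU from unsaturation.
Total DoU = 0 + 4 = 4.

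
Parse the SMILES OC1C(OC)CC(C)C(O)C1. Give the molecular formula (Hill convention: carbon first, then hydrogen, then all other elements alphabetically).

Walk through each heavy atom and fill implicit hydrogens from standard valence (C 4, N 3, O 2, S 2, halogen 1):
  atom 1: O, bond orders sum to 1 (valence 2) → 1 H
  atom 2: C, bond orders sum to 3 (valence 4) → 1 H
  atom 3: C, bond orders sum to 3 (valence 4) → 1 H
  atom 4: O, bond orders sum to 2 (valence 2) → 0 H
  atom 5: C, bond orders sum to 1 (valence 4) → 3 H
  atom 6: C, bond orders sum to 2 (valence 4) → 2 H
  atom 7: C, bond orders sum to 3 (valence 4) → 1 H
  atom 8: C, bond orders sum to 1 (valence 4) → 3 H
  atom 9: C, bond orders sum to 3 (valence 4) → 1 H
  atom 10: O, bond orders sum to 1 (valence 2) → 1 H
  atom 11: C, bond orders sum to 2 (valence 4) → 2 H
Totals → C:8, H:16, O:3.
In Hill order: C8H16O3.

C8H16O3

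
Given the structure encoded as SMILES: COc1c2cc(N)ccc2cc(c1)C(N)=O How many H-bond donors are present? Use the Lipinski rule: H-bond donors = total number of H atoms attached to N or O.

Donors: find every N or O and count the H atoms it carries.
  atom 2 (O): bond orders sum to 2 → 0 H
  atom 7 (N): bond orders sum to 1 → 2 H
  atom 15 (N): bond orders sum to 1 → 2 H
  atom 16 (O): bond orders sum to 2 → 0 H
Lipinski HBD = 4.

4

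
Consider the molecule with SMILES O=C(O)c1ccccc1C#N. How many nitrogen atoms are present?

Scan the SMILES for N atoms (remember two-letter symbols like Cl and Br are single atoms).
Nitrogen count: 1.

1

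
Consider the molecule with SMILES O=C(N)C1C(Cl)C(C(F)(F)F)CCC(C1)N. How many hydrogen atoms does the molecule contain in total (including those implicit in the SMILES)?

Walk through each heavy atom and fill implicit hydrogens from standard valence (C 4, N 3, O 2, S 2, halogen 1):
  atom 1: O, bond orders sum to 2 (valence 2) → 0 H
  atom 2: C, bond orders sum to 4 (valence 4) → 0 H
  atom 3: N, bond orders sum to 1 (valence 3) → 2 H
  atom 4: C, bond orders sum to 3 (valence 4) → 1 H
  atom 5: C, bond orders sum to 3 (valence 4) → 1 H
  atom 6: Cl (halogen, monovalent) → 0 H
  atom 7: C, bond orders sum to 3 (valence 4) → 1 H
  atom 8: C, bond orders sum to 4 (valence 4) → 0 H
  atom 9: F (halogen, monovalent) → 0 H
  atom 10: F (halogen, monovalent) → 0 H
  atom 11: F (halogen, monovalent) → 0 H
  atom 12: C, bond orders sum to 2 (valence 4) → 2 H
  atom 13: C, bond orders sum to 2 (valence 4) → 2 H
  atom 14: C, bond orders sum to 3 (valence 4) → 1 H
  atom 15: C, bond orders sum to 2 (valence 4) → 2 H
  atom 16: N, bond orders sum to 1 (valence 3) → 2 H
Total hydrogens: 14.

14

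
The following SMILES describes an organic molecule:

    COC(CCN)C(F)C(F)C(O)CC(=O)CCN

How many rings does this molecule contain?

In SMILES, each pair of matching ring-closure digits denotes one ring-closing bond; the number of such bonds equals the number of independent rings.
Ring-closure bonds here: 0.

0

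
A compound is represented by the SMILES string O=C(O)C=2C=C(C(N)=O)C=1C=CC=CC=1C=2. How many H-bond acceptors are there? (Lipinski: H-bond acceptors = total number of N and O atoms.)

N atoms: 1; O atoms: 3.
Lipinski HBA = 1 + 3 = 4.

4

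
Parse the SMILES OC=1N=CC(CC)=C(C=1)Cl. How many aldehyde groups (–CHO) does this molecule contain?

0

Scan the SMILES for the aldehyde motif — none present.
Groups that are present: 1 hydroxyl.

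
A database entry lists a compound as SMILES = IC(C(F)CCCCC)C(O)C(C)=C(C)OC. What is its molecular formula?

Walk through each heavy atom and fill implicit hydrogens from standard valence (C 4, N 3, O 2, S 2, halogen 1):
  atom 1: I (halogen, monovalent) → 0 H
  atom 2: C, bond orders sum to 3 (valence 4) → 1 H
  atom 3: C, bond orders sum to 3 (valence 4) → 1 H
  atom 4: F (halogen, monovalent) → 0 H
  atom 5: C, bond orders sum to 2 (valence 4) → 2 H
  atom 6: C, bond orders sum to 2 (valence 4) → 2 H
  atom 7: C, bond orders sum to 2 (valence 4) → 2 H
  atom 8: C, bond orders sum to 2 (valence 4) → 2 H
  atom 9: C, bond orders sum to 1 (valence 4) → 3 H
  atom 10: C, bond orders sum to 3 (valence 4) → 1 H
  atom 11: O, bond orders sum to 1 (valence 2) → 1 H
  atom 12: C, bond orders sum to 4 (valence 4) → 0 H
  atom 13: C, bond orders sum to 1 (valence 4) → 3 H
  atom 14: C, bond orders sum to 4 (valence 4) → 0 H
  atom 15: C, bond orders sum to 1 (valence 4) → 3 H
  atom 16: O, bond orders sum to 2 (valence 2) → 0 H
  atom 17: C, bond orders sum to 1 (valence 4) → 3 H
Totals → C:13, H:24, F:1, I:1, O:2.
In Hill order: C13H24FIO2.

C13H24FIO2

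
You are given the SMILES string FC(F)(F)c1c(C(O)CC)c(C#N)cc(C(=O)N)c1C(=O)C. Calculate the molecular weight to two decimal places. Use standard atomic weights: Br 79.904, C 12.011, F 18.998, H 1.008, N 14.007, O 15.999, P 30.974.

314.26 g/mol

First, the molecular formula is C14H13F3N2O3 (counting implicit H from valence).
  C: 14 × 12.011 = 168.154
  F: 3 × 18.998 = 56.994
  H: 13 × 1.008 = 13.104
  N: 2 × 14.007 = 28.014
  O: 3 × 15.999 = 47.997
Sum: 14×12.011 + 3×18.998 + 13×1.008 + 2×14.007 + 3×15.999 = 314.263 → 314.26 g/mol.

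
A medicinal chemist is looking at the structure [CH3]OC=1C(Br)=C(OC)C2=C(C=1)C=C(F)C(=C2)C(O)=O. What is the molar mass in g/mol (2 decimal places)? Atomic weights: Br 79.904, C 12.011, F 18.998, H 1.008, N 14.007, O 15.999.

First, the molecular formula is C13H10BrFO4 (counting implicit H from valence).
  Br: 1 × 79.904 = 79.904
  C: 13 × 12.011 = 156.143
  F: 1 × 18.998 = 18.998
  H: 10 × 1.008 = 10.080
  O: 4 × 15.999 = 63.996
Sum: 1×79.904 + 13×12.011 + 1×18.998 + 10×1.008 + 4×15.999 = 329.121 → 329.12 g/mol.

329.12 g/mol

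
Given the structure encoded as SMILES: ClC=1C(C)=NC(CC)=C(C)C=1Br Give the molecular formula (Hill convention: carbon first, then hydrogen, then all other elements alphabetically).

C9H11BrClN

Walk through each heavy atom and fill implicit hydrogens from standard valence (C 4, N 3, O 2, S 2, halogen 1):
  atom 1: Cl (halogen, monovalent) → 0 H
  atom 2: C, bond orders sum to 4 (valence 4) → 0 H
  atom 3: C, bond orders sum to 4 (valence 4) → 0 H
  atom 4: C, bond orders sum to 1 (valence 4) → 3 H
  atom 5: N, bond orders sum to 3 (valence 3) → 0 H
  atom 6: C, bond orders sum to 4 (valence 4) → 0 H
  atom 7: C, bond orders sum to 2 (valence 4) → 2 H
  atom 8: C, bond orders sum to 1 (valence 4) → 3 H
  atom 9: C, bond orders sum to 4 (valence 4) → 0 H
  atom 10: C, bond orders sum to 1 (valence 4) → 3 H
  atom 11: C, bond orders sum to 4 (valence 4) → 0 H
  atom 12: Br (halogen, monovalent) → 0 H
Totals → C:9, H:11, Br:1, Cl:1, N:1.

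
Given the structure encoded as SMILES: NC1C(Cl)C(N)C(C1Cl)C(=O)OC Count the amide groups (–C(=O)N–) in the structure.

Scan the SMILES for the amide motif — none present.
Groups that are present: 1 ester, 2 primary amine.

0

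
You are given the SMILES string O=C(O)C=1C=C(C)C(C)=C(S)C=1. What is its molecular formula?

C9H10O2S

Walk through each heavy atom and fill implicit hydrogens from standard valence (C 4, N 3, O 2, S 2, halogen 1):
  atom 1: O, bond orders sum to 2 (valence 2) → 0 H
  atom 2: C, bond orders sum to 4 (valence 4) → 0 H
  atom 3: O, bond orders sum to 1 (valence 2) → 1 H
  atom 4: C, bond orders sum to 4 (valence 4) → 0 H
  atom 5: C, bond orders sum to 3 (valence 4) → 1 H
  atom 6: C, bond orders sum to 4 (valence 4) → 0 H
  atom 7: C, bond orders sum to 1 (valence 4) → 3 H
  atom 8: C, bond orders sum to 4 (valence 4) → 0 H
  atom 9: C, bond orders sum to 1 (valence 4) → 3 H
  atom 10: C, bond orders sum to 4 (valence 4) → 0 H
  atom 11: S, bond orders sum to 1 (valence 2) → 1 H
  atom 12: C, bond orders sum to 3 (valence 4) → 1 H
Totals → C:9, H:10, O:2, S:1.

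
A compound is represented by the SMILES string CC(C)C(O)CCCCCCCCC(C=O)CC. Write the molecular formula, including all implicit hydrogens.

C16H32O2

Walk through each heavy atom and fill implicit hydrogens from standard valence (C 4, N 3, O 2, S 2, halogen 1):
  atom 1: C, bond orders sum to 1 (valence 4) → 3 H
  atom 2: C, bond orders sum to 3 (valence 4) → 1 H
  atom 3: C, bond orders sum to 1 (valence 4) → 3 H
  atom 4: C, bond orders sum to 3 (valence 4) → 1 H
  atom 5: O, bond orders sum to 1 (valence 2) → 1 H
  atom 6: C, bond orders sum to 2 (valence 4) → 2 H
  atom 7: C, bond orders sum to 2 (valence 4) → 2 H
  atom 8: C, bond orders sum to 2 (valence 4) → 2 H
  atom 9: C, bond orders sum to 2 (valence 4) → 2 H
  atom 10: C, bond orders sum to 2 (valence 4) → 2 H
  atom 11: C, bond orders sum to 2 (valence 4) → 2 H
  atom 12: C, bond orders sum to 2 (valence 4) → 2 H
  atom 13: C, bond orders sum to 2 (valence 4) → 2 H
  atom 14: C, bond orders sum to 3 (valence 4) → 1 H
  atom 15: C, bond orders sum to 3 (valence 4) → 1 H
  atom 16: O, bond orders sum to 2 (valence 2) → 0 H
  atom 17: C, bond orders sum to 2 (valence 4) → 2 H
  atom 18: C, bond orders sum to 1 (valence 4) → 3 H
Totals → C:16, H:32, O:2.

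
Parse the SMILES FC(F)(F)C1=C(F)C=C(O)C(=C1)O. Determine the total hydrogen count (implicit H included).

Walk through each heavy atom and fill implicit hydrogens from standard valence (C 4, N 3, O 2, S 2, halogen 1):
  atom 1: F (halogen, monovalent) → 0 H
  atom 2: C, bond orders sum to 4 (valence 4) → 0 H
  atom 3: F (halogen, monovalent) → 0 H
  atom 4: F (halogen, monovalent) → 0 H
  atom 5: C, bond orders sum to 4 (valence 4) → 0 H
  atom 6: C, bond orders sum to 4 (valence 4) → 0 H
  atom 7: F (halogen, monovalent) → 0 H
  atom 8: C, bond orders sum to 3 (valence 4) → 1 H
  atom 9: C, bond orders sum to 4 (valence 4) → 0 H
  atom 10: O, bond orders sum to 1 (valence 2) → 1 H
  atom 11: C, bond orders sum to 4 (valence 4) → 0 H
  atom 12: C, bond orders sum to 3 (valence 4) → 1 H
  atom 13: O, bond orders sum to 1 (valence 2) → 1 H
Total hydrogens: 4.

4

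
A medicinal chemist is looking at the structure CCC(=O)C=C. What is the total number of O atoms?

1

Scan the SMILES for O atoms (remember two-letter symbols like Cl and Br are single atoms).
Oxygen count: 1.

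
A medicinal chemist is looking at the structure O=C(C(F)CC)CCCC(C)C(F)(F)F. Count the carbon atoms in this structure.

10

Count every carbon token in the SMILES (each C, including those in ring-closure positions and inside branches).
Carbon count: 10.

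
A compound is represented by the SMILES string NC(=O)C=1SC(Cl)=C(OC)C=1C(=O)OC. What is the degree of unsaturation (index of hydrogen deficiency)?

5

Molecular formula: C8H8ClNO4S.
DoU = (2C + 2 + N − H − X) / 2, where X is the halogen count and O/S are ignored.
    = (2·8 + 2 + 1 − 8 − 1) / 2 = 10 / 2 = 5.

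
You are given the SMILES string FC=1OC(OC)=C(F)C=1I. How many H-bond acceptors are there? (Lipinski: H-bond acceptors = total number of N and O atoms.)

N atoms: 0; O atoms: 2.
Lipinski HBA = 0 + 2 = 2.

2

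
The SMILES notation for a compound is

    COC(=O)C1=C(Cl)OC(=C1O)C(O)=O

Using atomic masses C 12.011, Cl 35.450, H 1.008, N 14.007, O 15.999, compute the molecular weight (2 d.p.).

220.56 g/mol

First, the molecular formula is C7H5ClO6 (counting implicit H from valence).
  C: 7 × 12.011 = 84.077
  Cl: 1 × 35.450 = 35.450
  H: 5 × 1.008 = 5.040
  O: 6 × 15.999 = 95.994
Sum: 7×12.011 + 1×35.450 + 5×1.008 + 6×15.999 = 220.561 → 220.56 g/mol.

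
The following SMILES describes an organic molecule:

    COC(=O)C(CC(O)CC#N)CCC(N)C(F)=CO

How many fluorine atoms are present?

1

Scan the SMILES for F atoms (remember two-letter symbols like Cl and Br are single atoms).
Fluorine count: 1.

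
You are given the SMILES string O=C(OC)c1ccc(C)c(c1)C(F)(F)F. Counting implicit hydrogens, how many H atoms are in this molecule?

Walk through each heavy atom and fill implicit hydrogens from standard valence (C 4, N 3, O 2, S 2, halogen 1); for lowercase aromatic atoms, an aromatic c carries 1 H when it has two neighbours and 0 H with three, and aromatic n carries 0 H:
  atom 1: O, bond orders sum to 2 (valence 2) → 0 H
  atom 2: C, bond orders sum to 4 (valence 4) → 0 H
  atom 3: O, bond orders sum to 2 (valence 2) → 0 H
  atom 4: C, bond orders sum to 1 (valence 4) → 3 H
  atom 5: aromatic c, 3 neighbours → 0 H
  atom 6: aromatic c, 2 neighbours → 1 H
  atom 7: aromatic c, 2 neighbours → 1 H
  atom 8: aromatic c, 3 neighbours → 0 H
  atom 9: C, bond orders sum to 1 (valence 4) → 3 H
  atom 10: aromatic c, 3 neighbours → 0 H
  atom 11: aromatic c, 2 neighbours → 1 H
  atom 12: C, bond orders sum to 4 (valence 4) → 0 H
  atom 13: F (halogen, monovalent) → 0 H
  atom 14: F (halogen, monovalent) → 0 H
  atom 15: F (halogen, monovalent) → 0 H
Total hydrogens: 9.

9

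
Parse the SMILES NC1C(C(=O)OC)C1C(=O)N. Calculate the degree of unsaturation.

Degree of unsaturation = (number of rings) + (number of π bonds).
Ring closures in the SMILES: 1.
π bonds: 2 double bonds (each 1 DoU) → 2 DoU from unsaturation.
Total DoU = 1 + 2 = 3.

3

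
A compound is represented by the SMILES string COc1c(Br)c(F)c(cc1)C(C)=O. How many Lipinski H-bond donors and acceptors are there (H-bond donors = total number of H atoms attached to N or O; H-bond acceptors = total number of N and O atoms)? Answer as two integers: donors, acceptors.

0, 2

Donors: find every N or O and count the H atoms it carries.
  atom 2 (O): bond orders sum to 2 → 0 H
  atom 13 (O): bond orders sum to 2 → 0 H
Lipinski HBD = 0.
Acceptors: N atoms = 0, O atoms = 2 → HBA = 2.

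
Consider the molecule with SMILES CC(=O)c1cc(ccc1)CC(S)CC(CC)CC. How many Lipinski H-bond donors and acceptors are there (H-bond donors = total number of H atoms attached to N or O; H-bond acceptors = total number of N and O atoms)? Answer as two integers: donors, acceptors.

0, 1

Donors: find every N or O and count the H atoms it carries.
  atom 3 (O): bond orders sum to 2 → 0 H
Lipinski HBD = 0.
Acceptors: N atoms = 0, O atoms = 1 → HBA = 1.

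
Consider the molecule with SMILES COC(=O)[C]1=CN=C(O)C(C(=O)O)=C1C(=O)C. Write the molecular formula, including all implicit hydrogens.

C10H9NO6

Walk through each heavy atom and fill implicit hydrogens from standard valence (C 4, N 3, O 2, S 2, halogen 1):
  atom 1: C, bond orders sum to 1 (valence 4) → 3 H
  atom 2: O, bond orders sum to 2 (valence 2) → 0 H
  atom 3: C, bond orders sum to 4 (valence 4) → 0 H
  atom 4: O, bond orders sum to 2 (valence 2) → 0 H
  atom 5: C with explicit H count 0
  atom 6: C, bond orders sum to 3 (valence 4) → 1 H
  atom 7: N, bond orders sum to 3 (valence 3) → 0 H
  atom 8: C, bond orders sum to 4 (valence 4) → 0 H
  atom 9: O, bond orders sum to 1 (valence 2) → 1 H
  atom 10: C, bond orders sum to 4 (valence 4) → 0 H
  atom 11: C, bond orders sum to 4 (valence 4) → 0 H
  atom 12: O, bond orders sum to 2 (valence 2) → 0 H
  atom 13: O, bond orders sum to 1 (valence 2) → 1 H
  atom 14: C, bond orders sum to 4 (valence 4) → 0 H
  atom 15: C, bond orders sum to 4 (valence 4) → 0 H
  atom 16: O, bond orders sum to 2 (valence 2) → 0 H
  atom 17: C, bond orders sum to 1 (valence 4) → 3 H
Totals → C:10, H:9, N:1, O:6.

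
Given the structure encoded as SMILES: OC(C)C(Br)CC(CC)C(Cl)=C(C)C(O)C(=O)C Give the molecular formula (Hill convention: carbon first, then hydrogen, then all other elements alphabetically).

Walk through each heavy atom and fill implicit hydrogens from standard valence (C 4, N 3, O 2, S 2, halogen 1):
  atom 1: O, bond orders sum to 1 (valence 2) → 1 H
  atom 2: C, bond orders sum to 3 (valence 4) → 1 H
  atom 3: C, bond orders sum to 1 (valence 4) → 3 H
  atom 4: C, bond orders sum to 3 (valence 4) → 1 H
  atom 5: Br (halogen, monovalent) → 0 H
  atom 6: C, bond orders sum to 2 (valence 4) → 2 H
  atom 7: C, bond orders sum to 3 (valence 4) → 1 H
  atom 8: C, bond orders sum to 2 (valence 4) → 2 H
  atom 9: C, bond orders sum to 1 (valence 4) → 3 H
  atom 10: C, bond orders sum to 4 (valence 4) → 0 H
  atom 11: Cl (halogen, monovalent) → 0 H
  atom 12: C, bond orders sum to 4 (valence 4) → 0 H
  atom 13: C, bond orders sum to 1 (valence 4) → 3 H
  atom 14: C, bond orders sum to 3 (valence 4) → 1 H
  atom 15: O, bond orders sum to 1 (valence 2) → 1 H
  atom 16: C, bond orders sum to 4 (valence 4) → 0 H
  atom 17: O, bond orders sum to 2 (valence 2) → 0 H
  atom 18: C, bond orders sum to 1 (valence 4) → 3 H
Totals → C:13, H:22, Br:1, Cl:1, O:3.

C13H22BrClO3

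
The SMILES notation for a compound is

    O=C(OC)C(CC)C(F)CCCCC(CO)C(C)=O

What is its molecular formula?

Walk through each heavy atom and fill implicit hydrogens from standard valence (C 4, N 3, O 2, S 2, halogen 1):
  atom 1: O, bond orders sum to 2 (valence 2) → 0 H
  atom 2: C, bond orders sum to 4 (valence 4) → 0 H
  atom 3: O, bond orders sum to 2 (valence 2) → 0 H
  atom 4: C, bond orders sum to 1 (valence 4) → 3 H
  atom 5: C, bond orders sum to 3 (valence 4) → 1 H
  atom 6: C, bond orders sum to 2 (valence 4) → 2 H
  atom 7: C, bond orders sum to 1 (valence 4) → 3 H
  atom 8: C, bond orders sum to 3 (valence 4) → 1 H
  atom 9: F (halogen, monovalent) → 0 H
  atom 10: C, bond orders sum to 2 (valence 4) → 2 H
  atom 11: C, bond orders sum to 2 (valence 4) → 2 H
  atom 12: C, bond orders sum to 2 (valence 4) → 2 H
  atom 13: C, bond orders sum to 2 (valence 4) → 2 H
  atom 14: C, bond orders sum to 3 (valence 4) → 1 H
  atom 15: C, bond orders sum to 2 (valence 4) → 2 H
  atom 16: O, bond orders sum to 1 (valence 2) → 1 H
  atom 17: C, bond orders sum to 4 (valence 4) → 0 H
  atom 18: C, bond orders sum to 1 (valence 4) → 3 H
  atom 19: O, bond orders sum to 2 (valence 2) → 0 H
Totals → C:14, H:25, F:1, O:4.

C14H25FO4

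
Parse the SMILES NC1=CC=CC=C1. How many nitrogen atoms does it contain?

1

Scan the SMILES for N atoms (remember two-letter symbols like Cl and Br are single atoms).
Nitrogen count: 1.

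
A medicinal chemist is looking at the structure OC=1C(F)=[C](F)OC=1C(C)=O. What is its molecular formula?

C6H4F2O3

Walk through each heavy atom and fill implicit hydrogens from standard valence (C 4, N 3, O 2, S 2, halogen 1):
  atom 1: O, bond orders sum to 1 (valence 2) → 1 H
  atom 2: C, bond orders sum to 4 (valence 4) → 0 H
  atom 3: C, bond orders sum to 4 (valence 4) → 0 H
  atom 4: F (halogen, monovalent) → 0 H
  atom 5: C with explicit H count 0
  atom 6: F (halogen, monovalent) → 0 H
  atom 7: O, bond orders sum to 2 (valence 2) → 0 H
  atom 8: C, bond orders sum to 4 (valence 4) → 0 H
  atom 9: C, bond orders sum to 4 (valence 4) → 0 H
  atom 10: C, bond orders sum to 1 (valence 4) → 3 H
  atom 11: O, bond orders sum to 2 (valence 2) → 0 H
Totals → C:6, H:4, F:2, O:3.
In Hill order: C6H4F2O3.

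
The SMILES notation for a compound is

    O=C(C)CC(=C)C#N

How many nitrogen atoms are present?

1

Scan the SMILES for N atoms (remember two-letter symbols like Cl and Br are single atoms).
Nitrogen count: 1.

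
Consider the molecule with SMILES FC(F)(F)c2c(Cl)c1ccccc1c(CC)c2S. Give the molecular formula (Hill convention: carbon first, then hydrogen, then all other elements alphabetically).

Walk through each heavy atom and fill implicit hydrogens from standard valence (C 4, N 3, O 2, S 2, halogen 1); for lowercase aromatic atoms, an aromatic c carries 1 H when it has two neighbours and 0 H with three, and aromatic n carries 0 H:
  atom 1: F (halogen, monovalent) → 0 H
  atom 2: C, bond orders sum to 4 (valence 4) → 0 H
  atom 3: F (halogen, monovalent) → 0 H
  atom 4: F (halogen, monovalent) → 0 H
  atom 5: aromatic c, 3 neighbours → 0 H
  atom 6: aromatic c, 3 neighbours → 0 H
  atom 7: Cl (halogen, monovalent) → 0 H
  atom 8: aromatic c, 3 neighbours → 0 H
  atom 9: aromatic c, 2 neighbours → 1 H
  atom 10: aromatic c, 2 neighbours → 1 H
  atom 11: aromatic c, 2 neighbours → 1 H
  atom 12: aromatic c, 2 neighbours → 1 H
  atom 13: aromatic c, 3 neighbours → 0 H
  atom 14: aromatic c, 3 neighbours → 0 H
  atom 15: C, bond orders sum to 2 (valence 4) → 2 H
  atom 16: C, bond orders sum to 1 (valence 4) → 3 H
  atom 17: aromatic c, 3 neighbours → 0 H
  atom 18: S, bond orders sum to 1 (valence 2) → 1 H
Totals → C:13, H:10, Cl:1, F:3, S:1.
In Hill order: C13H10ClF3S.

C13H10ClF3S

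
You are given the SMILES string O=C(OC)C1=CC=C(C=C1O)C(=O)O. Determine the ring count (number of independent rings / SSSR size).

1

In SMILES, each pair of matching ring-closure digits denotes one ring-closing bond; the number of such bonds equals the number of independent rings.
Ring-closure bonds here: 1.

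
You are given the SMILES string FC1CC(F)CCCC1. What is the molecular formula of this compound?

C7H12F2

Walk through each heavy atom and fill implicit hydrogens from standard valence (C 4, N 3, O 2, S 2, halogen 1):
  atom 1: F (halogen, monovalent) → 0 H
  atom 2: C, bond orders sum to 3 (valence 4) → 1 H
  atom 3: C, bond orders sum to 2 (valence 4) → 2 H
  atom 4: C, bond orders sum to 3 (valence 4) → 1 H
  atom 5: F (halogen, monovalent) → 0 H
  atom 6: C, bond orders sum to 2 (valence 4) → 2 H
  atom 7: C, bond orders sum to 2 (valence 4) → 2 H
  atom 8: C, bond orders sum to 2 (valence 4) → 2 H
  atom 9: C, bond orders sum to 2 (valence 4) → 2 H
Totals → C:7, H:12, F:2.
In Hill order: C7H12F2.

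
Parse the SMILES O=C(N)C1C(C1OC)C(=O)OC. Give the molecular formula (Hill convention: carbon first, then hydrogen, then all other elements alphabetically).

C7H11NO4

Walk through each heavy atom and fill implicit hydrogens from standard valence (C 4, N 3, O 2, S 2, halogen 1):
  atom 1: O, bond orders sum to 2 (valence 2) → 0 H
  atom 2: C, bond orders sum to 4 (valence 4) → 0 H
  atom 3: N, bond orders sum to 1 (valence 3) → 2 H
  atom 4: C, bond orders sum to 3 (valence 4) → 1 H
  atom 5: C, bond orders sum to 3 (valence 4) → 1 H
  atom 6: C, bond orders sum to 3 (valence 4) → 1 H
  atom 7: O, bond orders sum to 2 (valence 2) → 0 H
  atom 8: C, bond orders sum to 1 (valence 4) → 3 H
  atom 9: C, bond orders sum to 4 (valence 4) → 0 H
  atom 10: O, bond orders sum to 2 (valence 2) → 0 H
  atom 11: O, bond orders sum to 2 (valence 2) → 0 H
  atom 12: C, bond orders sum to 1 (valence 4) → 3 H
Totals → C:7, H:11, N:1, O:4.
In Hill order: C7H11NO4.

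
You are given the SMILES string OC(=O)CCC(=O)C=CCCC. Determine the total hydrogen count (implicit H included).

14

Walk through each heavy atom and fill implicit hydrogens from standard valence (C 4, N 3, O 2, S 2, halogen 1):
  atom 1: O, bond orders sum to 1 (valence 2) → 1 H
  atom 2: C, bond orders sum to 4 (valence 4) → 0 H
  atom 3: O, bond orders sum to 2 (valence 2) → 0 H
  atom 4: C, bond orders sum to 2 (valence 4) → 2 H
  atom 5: C, bond orders sum to 2 (valence 4) → 2 H
  atom 6: C, bond orders sum to 4 (valence 4) → 0 H
  atom 7: O, bond orders sum to 2 (valence 2) → 0 H
  atom 8: C, bond orders sum to 3 (valence 4) → 1 H
  atom 9: C, bond orders sum to 3 (valence 4) → 1 H
  atom 10: C, bond orders sum to 2 (valence 4) → 2 H
  atom 11: C, bond orders sum to 2 (valence 4) → 2 H
  atom 12: C, bond orders sum to 1 (valence 4) → 3 H
Total hydrogens: 14.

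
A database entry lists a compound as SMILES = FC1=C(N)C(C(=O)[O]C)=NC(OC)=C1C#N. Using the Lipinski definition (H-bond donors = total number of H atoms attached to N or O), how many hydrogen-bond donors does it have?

Donors: find every N or O and count the H atoms it carries.
  atom 4 (N): bond orders sum to 1 → 2 H
  atom 7 (O): bond orders sum to 2 → 0 H
  atom 8 (O): bond orders sum to 2 → 0 H
  atom 10 (N): bond orders sum to 3 → 0 H
  atom 12 (O): bond orders sum to 2 → 0 H
  atom 16 (N): bond orders sum to 3 → 0 H
Lipinski HBD = 2.

2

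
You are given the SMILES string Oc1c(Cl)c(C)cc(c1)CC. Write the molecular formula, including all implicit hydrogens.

Walk through each heavy atom and fill implicit hydrogens from standard valence (C 4, N 3, O 2, S 2, halogen 1); for lowercase aromatic atoms, an aromatic c carries 1 H when it has two neighbours and 0 H with three, and aromatic n carries 0 H:
  atom 1: O, bond orders sum to 1 (valence 2) → 1 H
  atom 2: aromatic c, 3 neighbours → 0 H
  atom 3: aromatic c, 3 neighbours → 0 H
  atom 4: Cl (halogen, monovalent) → 0 H
  atom 5: aromatic c, 3 neighbours → 0 H
  atom 6: C, bond orders sum to 1 (valence 4) → 3 H
  atom 7: aromatic c, 2 neighbours → 1 H
  atom 8: aromatic c, 3 neighbours → 0 H
  atom 9: aromatic c, 2 neighbours → 1 H
  atom 10: C, bond orders sum to 2 (valence 4) → 2 H
  atom 11: C, bond orders sum to 1 (valence 4) → 3 H
Totals → C:9, H:11, Cl:1, O:1.

C9H11ClO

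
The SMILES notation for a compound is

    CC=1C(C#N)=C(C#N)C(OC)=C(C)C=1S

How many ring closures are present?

In SMILES, each pair of matching ring-closure digits denotes one ring-closing bond; the number of such bonds equals the number of independent rings.
Ring-closure bonds here: 1.

1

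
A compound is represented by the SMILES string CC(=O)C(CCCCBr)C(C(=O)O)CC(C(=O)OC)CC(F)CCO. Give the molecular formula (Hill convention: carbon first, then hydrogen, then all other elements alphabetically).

Walk through each heavy atom and fill implicit hydrogens from standard valence (C 4, N 3, O 2, S 2, halogen 1):
  atom 1: C, bond orders sum to 1 (valence 4) → 3 H
  atom 2: C, bond orders sum to 4 (valence 4) → 0 H
  atom 3: O, bond orders sum to 2 (valence 2) → 0 H
  atom 4: C, bond orders sum to 3 (valence 4) → 1 H
  atom 5: C, bond orders sum to 2 (valence 4) → 2 H
  atom 6: C, bond orders sum to 2 (valence 4) → 2 H
  atom 7: C, bond orders sum to 2 (valence 4) → 2 H
  atom 8: C, bond orders sum to 2 (valence 4) → 2 H
  atom 9: Br (halogen, monovalent) → 0 H
  atom 10: C, bond orders sum to 3 (valence 4) → 1 H
  atom 11: C, bond orders sum to 4 (valence 4) → 0 H
  atom 12: O, bond orders sum to 2 (valence 2) → 0 H
  atom 13: O, bond orders sum to 1 (valence 2) → 1 H
  atom 14: C, bond orders sum to 2 (valence 4) → 2 H
  atom 15: C, bond orders sum to 3 (valence 4) → 1 H
  atom 16: C, bond orders sum to 4 (valence 4) → 0 H
  atom 17: O, bond orders sum to 2 (valence 2) → 0 H
  atom 18: O, bond orders sum to 2 (valence 2) → 0 H
  atom 19: C, bond orders sum to 1 (valence 4) → 3 H
  atom 20: C, bond orders sum to 2 (valence 4) → 2 H
  atom 21: C, bond orders sum to 3 (valence 4) → 1 H
  atom 22: F (halogen, monovalent) → 0 H
  atom 23: C, bond orders sum to 2 (valence 4) → 2 H
  atom 24: C, bond orders sum to 2 (valence 4) → 2 H
  atom 25: O, bond orders sum to 1 (valence 2) → 1 H
Totals → C:17, H:28, Br:1, F:1, O:6.
In Hill order: C17H28BrFO6.

C17H28BrFO6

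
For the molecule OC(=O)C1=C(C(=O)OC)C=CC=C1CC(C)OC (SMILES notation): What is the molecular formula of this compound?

Walk through each heavy atom and fill implicit hydrogens from standard valence (C 4, N 3, O 2, S 2, halogen 1):
  atom 1: O, bond orders sum to 1 (valence 2) → 1 H
  atom 2: C, bond orders sum to 4 (valence 4) → 0 H
  atom 3: O, bond orders sum to 2 (valence 2) → 0 H
  atom 4: C, bond orders sum to 4 (valence 4) → 0 H
  atom 5: C, bond orders sum to 4 (valence 4) → 0 H
  atom 6: C, bond orders sum to 4 (valence 4) → 0 H
  atom 7: O, bond orders sum to 2 (valence 2) → 0 H
  atom 8: O, bond orders sum to 2 (valence 2) → 0 H
  atom 9: C, bond orders sum to 1 (valence 4) → 3 H
  atom 10: C, bond orders sum to 3 (valence 4) → 1 H
  atom 11: C, bond orders sum to 3 (valence 4) → 1 H
  atom 12: C, bond orders sum to 3 (valence 4) → 1 H
  atom 13: C, bond orders sum to 4 (valence 4) → 0 H
  atom 14: C, bond orders sum to 2 (valence 4) → 2 H
  atom 15: C, bond orders sum to 3 (valence 4) → 1 H
  atom 16: C, bond orders sum to 1 (valence 4) → 3 H
  atom 17: O, bond orders sum to 2 (valence 2) → 0 H
  atom 18: C, bond orders sum to 1 (valence 4) → 3 H
Totals → C:13, H:16, O:5.

C13H16O5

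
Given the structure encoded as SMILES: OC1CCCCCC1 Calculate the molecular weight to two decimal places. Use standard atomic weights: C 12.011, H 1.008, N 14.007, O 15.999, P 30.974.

114.19 g/mol

First, the molecular formula is C7H14O (counting implicit H from valence).
  C: 7 × 12.011 = 84.077
  H: 14 × 1.008 = 14.112
  O: 1 × 15.999 = 15.999
Sum: 7×12.011 + 14×1.008 + 1×15.999 = 114.188 → 114.19 g/mol.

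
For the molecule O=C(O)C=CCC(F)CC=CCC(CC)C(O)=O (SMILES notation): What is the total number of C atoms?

Count every carbon token in the SMILES (each C, including those in ring-closure positions and inside branches).
Carbon count: 13.

13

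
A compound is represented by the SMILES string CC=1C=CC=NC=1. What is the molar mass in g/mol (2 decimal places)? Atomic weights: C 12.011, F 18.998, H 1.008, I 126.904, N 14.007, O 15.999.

First, the molecular formula is C6H7N (counting implicit H from valence).
  C: 6 × 12.011 = 72.066
  H: 7 × 1.008 = 7.056
  N: 1 × 14.007 = 14.007
Sum: 6×12.011 + 7×1.008 + 1×14.007 = 93.129 → 93.13 g/mol.

93.13 g/mol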